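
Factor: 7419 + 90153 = 2^2*3^1*47^1 * 173^1  =  97572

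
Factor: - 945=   -3^3 * 5^1*7^1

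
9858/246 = 1643/41 = 40.07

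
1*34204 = 34204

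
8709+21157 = 29866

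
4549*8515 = 38734735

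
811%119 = 97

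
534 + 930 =1464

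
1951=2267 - 316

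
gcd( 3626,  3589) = 37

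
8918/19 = 469+ 7/19 = 469.37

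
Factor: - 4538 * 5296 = -24033248 = -2^5*331^1*2269^1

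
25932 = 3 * 8644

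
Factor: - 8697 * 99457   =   - 864977529 = - 3^1*13^1 * 223^1*271^1*367^1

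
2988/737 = 2988/737 = 4.05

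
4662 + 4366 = 9028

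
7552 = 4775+2777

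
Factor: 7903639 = 19^1* 503^1*827^1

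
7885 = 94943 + - 87058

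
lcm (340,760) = 12920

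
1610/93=17 + 29/93 = 17.31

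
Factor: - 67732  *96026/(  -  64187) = 2^3*7^2 * 19^3*41^1*59^1 *64187^(-1) = 6504033032/64187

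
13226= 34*389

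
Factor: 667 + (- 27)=640 = 2^7*5^1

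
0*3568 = 0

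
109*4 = 436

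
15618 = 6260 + 9358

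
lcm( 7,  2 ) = 14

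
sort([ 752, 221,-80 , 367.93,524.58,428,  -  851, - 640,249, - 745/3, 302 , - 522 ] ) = [ - 851, - 640, - 522, - 745/3 ,-80,  221,249, 302, 367.93, 428,524.58,752]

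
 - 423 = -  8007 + 7584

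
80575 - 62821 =17754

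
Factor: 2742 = 2^1*3^1*457^1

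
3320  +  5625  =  8945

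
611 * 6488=3964168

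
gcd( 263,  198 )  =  1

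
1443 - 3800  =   - 2357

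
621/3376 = 621/3376 =0.18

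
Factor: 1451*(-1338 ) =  - 1941438 = -2^1 * 3^1 *223^1 * 1451^1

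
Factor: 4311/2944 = 2^( - 7 )*3^2 * 23^( - 1 )*479^1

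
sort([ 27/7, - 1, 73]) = [ -1,27/7,  73 ] 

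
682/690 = 341/345 = 0.99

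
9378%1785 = 453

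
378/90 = 21/5 = 4.20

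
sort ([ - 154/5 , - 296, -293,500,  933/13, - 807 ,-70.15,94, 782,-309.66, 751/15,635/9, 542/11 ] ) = [  -  807, - 309.66 ,-296, - 293, - 70.15,-154/5,  542/11, 751/15, 635/9,  933/13, 94, 500, 782]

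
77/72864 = 7/6624 = 0.00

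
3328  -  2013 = 1315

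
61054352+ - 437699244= -376644892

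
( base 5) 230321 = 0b10000000010011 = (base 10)8211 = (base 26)C3L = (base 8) 20023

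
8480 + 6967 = 15447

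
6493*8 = 51944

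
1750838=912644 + 838194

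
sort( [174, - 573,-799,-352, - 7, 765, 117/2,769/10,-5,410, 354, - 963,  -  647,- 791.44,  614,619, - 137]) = [-963  , - 799, - 791.44, - 647,-573,  -  352, - 137,-7,- 5, 117/2, 769/10, 174, 354,410,614, 619,765 ]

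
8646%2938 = 2770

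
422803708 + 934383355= 1357187063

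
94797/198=478 + 17/22  =  478.77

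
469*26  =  12194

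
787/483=1 + 304/483 = 1.63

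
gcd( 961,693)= 1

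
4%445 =4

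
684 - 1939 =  - 1255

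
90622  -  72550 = 18072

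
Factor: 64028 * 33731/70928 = 539932117/17732=2^( - 2)*11^(-1 ) * 13^( - 1 )* 31^( - 1 ) *89^1 * 379^1 * 16007^1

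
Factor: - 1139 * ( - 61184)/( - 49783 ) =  - 2^8*17^1*67^1*239^1 * 49783^( - 1) = -69688576/49783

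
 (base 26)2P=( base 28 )2l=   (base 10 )77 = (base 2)1001101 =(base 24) 35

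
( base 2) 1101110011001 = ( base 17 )177a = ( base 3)100200200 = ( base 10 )7065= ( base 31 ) 7as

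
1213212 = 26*46662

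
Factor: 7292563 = 7292563^1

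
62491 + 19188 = 81679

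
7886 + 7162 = 15048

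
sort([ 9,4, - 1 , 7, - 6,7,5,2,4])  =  [ - 6,- 1,2, 4,4 , 5, 7, 7,9 ]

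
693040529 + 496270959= 1189311488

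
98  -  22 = 76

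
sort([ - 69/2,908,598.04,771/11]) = [ - 69/2,771/11,  598.04, 908 ]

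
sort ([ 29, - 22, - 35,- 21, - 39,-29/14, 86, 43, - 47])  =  [ - 47, - 39,  -  35  , - 22 , - 21, - 29/14, 29, 43,86] 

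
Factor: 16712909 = 16712909^1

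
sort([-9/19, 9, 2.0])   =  [ - 9/19, 2.0,9 ] 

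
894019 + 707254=1601273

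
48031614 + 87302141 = 135333755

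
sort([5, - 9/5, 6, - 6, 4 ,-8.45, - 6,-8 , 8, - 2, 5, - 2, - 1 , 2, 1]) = [-8.45, - 8,-6, - 6, - 2, - 2, - 9/5, - 1,1,2,4, 5,  5, 6  ,  8 ] 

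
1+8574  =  8575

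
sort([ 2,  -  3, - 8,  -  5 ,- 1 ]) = [ - 8,-5, -3,-1, 2]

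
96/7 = 13 + 5/7 = 13.71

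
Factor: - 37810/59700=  -19/30 = - 2^( - 1 )*3^( -1)*5^( - 1)*19^1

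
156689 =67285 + 89404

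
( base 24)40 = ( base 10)96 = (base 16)60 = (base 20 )4G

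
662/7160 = 331/3580 = 0.09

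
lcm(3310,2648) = 13240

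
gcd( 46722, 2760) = 6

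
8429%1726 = 1525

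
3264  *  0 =0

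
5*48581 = 242905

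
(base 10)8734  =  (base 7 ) 34315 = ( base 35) 74J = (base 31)92n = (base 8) 21036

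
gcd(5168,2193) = 17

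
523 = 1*523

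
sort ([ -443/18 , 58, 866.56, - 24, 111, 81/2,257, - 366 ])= [ - 366,-443/18,-24,81/2, 58, 111, 257, 866.56 ]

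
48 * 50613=2429424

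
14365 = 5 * 2873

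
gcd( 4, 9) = 1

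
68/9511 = 68/9511 =0.01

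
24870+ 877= 25747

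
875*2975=2603125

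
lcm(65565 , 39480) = 3671640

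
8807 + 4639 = 13446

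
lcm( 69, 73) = 5037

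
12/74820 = 1/6235= 0.00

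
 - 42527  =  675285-717812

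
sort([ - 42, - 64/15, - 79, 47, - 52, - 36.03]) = [ - 79, - 52 , - 42, - 36.03, - 64/15 , 47] 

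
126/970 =63/485 =0.13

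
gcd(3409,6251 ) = 7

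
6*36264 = 217584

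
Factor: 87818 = 2^1*19^1*2311^1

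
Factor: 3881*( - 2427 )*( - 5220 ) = 2^2*3^3*5^1*29^1*809^1*3881^1 = 49168156140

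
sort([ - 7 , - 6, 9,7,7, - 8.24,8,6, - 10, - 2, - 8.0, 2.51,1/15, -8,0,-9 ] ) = [ - 10, - 9, - 8.24,- 8.0, - 8, - 7 , - 6,  -  2, 0, 1/15, 2.51, 6, 7, 7,8,9]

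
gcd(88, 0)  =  88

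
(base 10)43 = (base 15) 2d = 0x2b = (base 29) 1e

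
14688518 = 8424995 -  - 6263523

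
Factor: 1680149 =1680149^1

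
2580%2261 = 319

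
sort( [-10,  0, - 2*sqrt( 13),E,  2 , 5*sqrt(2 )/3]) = [ - 10,- 2*sqrt(13 ),0, 2, 5 * sqrt(2)/3,E ] 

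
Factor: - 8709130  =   - 2^1*5^1*853^1*1021^1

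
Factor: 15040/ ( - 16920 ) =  - 8/9 = - 2^3*  3^( -2)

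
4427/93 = 47 + 56/93= 47.60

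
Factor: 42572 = 2^2*29^1*367^1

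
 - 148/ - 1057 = 148/1057 = 0.14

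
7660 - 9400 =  - 1740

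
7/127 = 7/127 = 0.06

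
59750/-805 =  -11950/161 =-74.22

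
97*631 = 61207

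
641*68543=43936063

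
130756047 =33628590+97127457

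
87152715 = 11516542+75636173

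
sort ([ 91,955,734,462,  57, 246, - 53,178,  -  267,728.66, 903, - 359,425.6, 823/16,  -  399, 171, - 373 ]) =[ - 399, - 373, - 359 , - 267,-53,823/16,57,91,171,178,246,425.6, 462,728.66,734,903,  955]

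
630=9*70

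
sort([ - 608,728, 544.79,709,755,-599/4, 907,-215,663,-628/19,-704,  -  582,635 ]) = [  -  704, - 608, - 582,-215,  -  599/4, - 628/19, 544.79,635,663,709,728, 755,907]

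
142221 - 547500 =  - 405279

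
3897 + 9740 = 13637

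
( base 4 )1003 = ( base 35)1W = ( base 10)67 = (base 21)34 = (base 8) 103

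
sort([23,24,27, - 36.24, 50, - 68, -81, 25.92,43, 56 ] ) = [ - 81 , - 68, - 36.24, 23,24,25.92,27, 43,50,  56 ]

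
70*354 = 24780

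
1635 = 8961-7326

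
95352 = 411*232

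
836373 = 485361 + 351012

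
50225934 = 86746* 579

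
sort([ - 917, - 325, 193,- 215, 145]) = [ - 917, - 325, - 215, 145 , 193]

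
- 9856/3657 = -3 + 1115/3657= - 2.70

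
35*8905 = 311675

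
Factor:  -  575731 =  - 13^1*67^1 *661^1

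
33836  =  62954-29118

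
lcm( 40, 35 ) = 280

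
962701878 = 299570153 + 663131725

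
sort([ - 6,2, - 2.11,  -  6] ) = [ - 6, - 6 , - 2.11,2]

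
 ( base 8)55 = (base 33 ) 1c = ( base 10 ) 45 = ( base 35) 1A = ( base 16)2d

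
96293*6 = 577758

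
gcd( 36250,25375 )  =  3625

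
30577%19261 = 11316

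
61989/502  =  123 + 243/502=123.48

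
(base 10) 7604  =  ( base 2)1110110110100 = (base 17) 1955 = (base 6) 55112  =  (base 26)b6c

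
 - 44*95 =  - 4180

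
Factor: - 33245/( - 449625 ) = 3^ ( - 1)* 5^ ( - 2)*11^( - 1 )*61^1 = 61/825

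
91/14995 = 91/14995 = 0.01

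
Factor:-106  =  -2^1*53^1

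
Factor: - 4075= - 5^2*163^1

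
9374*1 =9374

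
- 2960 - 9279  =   - 12239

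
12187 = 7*1741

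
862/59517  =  862/59517= 0.01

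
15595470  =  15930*979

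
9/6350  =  9/6350 = 0.00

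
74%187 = 74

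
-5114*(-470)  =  2403580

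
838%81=28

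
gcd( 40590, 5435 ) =5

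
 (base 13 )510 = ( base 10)858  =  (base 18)2BC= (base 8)1532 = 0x35A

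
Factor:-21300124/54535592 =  - 2^(  -  1 )*17^( - 1) * 83^1*64157^1*400997^( - 1)   =  - 5325031/13633898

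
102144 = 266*384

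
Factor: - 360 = -2^3*3^2*5^1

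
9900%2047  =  1712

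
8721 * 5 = 43605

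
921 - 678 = 243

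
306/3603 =102/1201 = 0.08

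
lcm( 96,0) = 0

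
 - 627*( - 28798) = 18056346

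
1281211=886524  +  394687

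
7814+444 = 8258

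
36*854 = 30744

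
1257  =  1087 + 170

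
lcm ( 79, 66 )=5214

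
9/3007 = 9/3007 = 0.00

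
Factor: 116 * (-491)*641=-36508796 = -2^2 *29^1*491^1  *  641^1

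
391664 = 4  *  97916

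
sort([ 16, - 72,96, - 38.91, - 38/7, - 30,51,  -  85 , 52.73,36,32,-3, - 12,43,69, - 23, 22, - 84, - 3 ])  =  [ - 85,- 84, - 72, - 38.91, - 30, - 23, - 12, - 38/7 ,- 3, - 3, 16,22 , 32, 36,  43,  51,52.73 , 69,96 ] 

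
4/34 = 2/17 = 0.12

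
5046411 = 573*8807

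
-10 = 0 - 10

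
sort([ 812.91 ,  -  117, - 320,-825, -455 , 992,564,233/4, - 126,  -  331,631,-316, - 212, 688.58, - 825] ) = [ - 825,-825, - 455, - 331, - 320 , - 316, - 212, - 126 , - 117,233/4,564,631 , 688.58,  812.91, 992]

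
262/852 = 131/426 = 0.31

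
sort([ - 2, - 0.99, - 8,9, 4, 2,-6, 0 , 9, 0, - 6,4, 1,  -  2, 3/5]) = [ - 8, - 6, - 6, - 2 , - 2, - 0.99,  0, 0, 3/5,1 , 2,4, 4,  9, 9]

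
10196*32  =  326272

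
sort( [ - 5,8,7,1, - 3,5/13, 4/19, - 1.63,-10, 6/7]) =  [ - 10, - 5, - 3,-1.63, 4/19, 5/13, 6/7, 1, 7, 8]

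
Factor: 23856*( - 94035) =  - 2^4*3^2*5^1*7^1*71^1*6269^1 = -2243298960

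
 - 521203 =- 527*989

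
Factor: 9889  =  11^1*29^1*31^1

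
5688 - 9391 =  - 3703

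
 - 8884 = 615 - 9499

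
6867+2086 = 8953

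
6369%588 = 489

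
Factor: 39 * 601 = 3^1 * 13^1*601^1 = 23439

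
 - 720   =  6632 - 7352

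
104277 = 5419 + 98858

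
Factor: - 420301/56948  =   - 2^ ( - 2)*7^1  *23^( - 1) * 97^1 =- 679/92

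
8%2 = 0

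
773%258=257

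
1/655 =1/655 = 0.00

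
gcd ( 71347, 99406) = 1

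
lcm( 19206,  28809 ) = 57618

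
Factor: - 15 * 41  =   -615 =- 3^1 * 5^1 *41^1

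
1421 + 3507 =4928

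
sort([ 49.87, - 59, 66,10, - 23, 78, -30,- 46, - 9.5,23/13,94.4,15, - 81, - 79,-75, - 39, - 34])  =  [ - 81 , - 79, - 75, - 59, - 46, - 39, - 34, - 30, -23, - 9.5,23/13,10,15, 49.87,66, 78, 94.4 ]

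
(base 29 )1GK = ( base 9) 1732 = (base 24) 275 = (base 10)1325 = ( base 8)2455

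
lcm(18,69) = 414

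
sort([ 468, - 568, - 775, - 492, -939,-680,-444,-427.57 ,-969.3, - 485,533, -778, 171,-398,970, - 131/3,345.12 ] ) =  [-969.3, - 939,-778, - 775, - 680,-568, - 492,-485,- 444,  -  427.57,-398, - 131/3, 171, 345.12, 468, 533, 970]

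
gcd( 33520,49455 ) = 5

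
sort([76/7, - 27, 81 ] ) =[-27, 76/7, 81]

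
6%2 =0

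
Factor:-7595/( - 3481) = 5^1*7^2*31^1*59^(  -  2 ) 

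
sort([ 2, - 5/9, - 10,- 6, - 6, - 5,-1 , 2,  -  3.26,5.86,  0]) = [ - 10, - 6, -6, - 5, - 3.26, - 1, - 5/9, 0, 2,  2, 5.86] 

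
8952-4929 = 4023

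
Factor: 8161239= 3^1*191^1*14243^1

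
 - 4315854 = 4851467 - 9167321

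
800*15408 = 12326400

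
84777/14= 6055 +1/2 =6055.50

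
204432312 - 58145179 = 146287133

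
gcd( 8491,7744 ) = 1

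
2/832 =1/416  =  0.00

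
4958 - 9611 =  - 4653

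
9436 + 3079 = 12515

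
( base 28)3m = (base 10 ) 106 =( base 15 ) 71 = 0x6a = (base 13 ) 82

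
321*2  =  642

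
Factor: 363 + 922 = 1285  =  5^1*257^1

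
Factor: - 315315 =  - 3^2*5^1*7^2*11^1*13^1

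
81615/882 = 27205/294 = 92.53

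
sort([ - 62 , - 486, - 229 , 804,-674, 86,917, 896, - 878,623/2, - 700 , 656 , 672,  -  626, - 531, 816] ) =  [ - 878,-700, - 674 ,-626 ,-531 ,-486,-229,-62,86 , 623/2,  656,672,804 , 816, 896, 917] 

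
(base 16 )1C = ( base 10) 28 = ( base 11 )26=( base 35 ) s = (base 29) S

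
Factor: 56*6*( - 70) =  - 23520 = - 2^5*3^1*5^1*7^2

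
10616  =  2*5308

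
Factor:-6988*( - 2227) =2^2*17^1 *131^1*1747^1=15562276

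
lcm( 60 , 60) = 60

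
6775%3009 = 757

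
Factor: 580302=2^1*3^2*103^1*313^1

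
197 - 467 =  - 270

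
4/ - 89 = -4/89 = - 0.04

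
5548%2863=2685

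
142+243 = 385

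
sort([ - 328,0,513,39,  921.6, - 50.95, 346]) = [ - 328, - 50.95,0,39 , 346,513,921.6]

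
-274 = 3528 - 3802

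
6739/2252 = 2  +  2235/2252 = 2.99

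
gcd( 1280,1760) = 160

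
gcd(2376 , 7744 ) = 88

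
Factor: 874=2^1*19^1*23^1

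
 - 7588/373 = -7588/373=- 20.34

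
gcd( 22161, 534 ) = 267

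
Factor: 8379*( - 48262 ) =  - 2^1*3^2*7^2*19^1*59^1*409^1 = -  404387298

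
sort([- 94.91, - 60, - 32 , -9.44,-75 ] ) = [ - 94.91, - 75 , - 60, - 32, - 9.44]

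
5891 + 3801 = 9692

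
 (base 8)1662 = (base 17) 34B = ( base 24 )1fa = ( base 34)RS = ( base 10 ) 946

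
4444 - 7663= - 3219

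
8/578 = 4/289 = 0.01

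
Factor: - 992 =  -2^5* 31^1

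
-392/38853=-1 + 38461/38853   =  -0.01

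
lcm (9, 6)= 18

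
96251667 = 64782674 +31468993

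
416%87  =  68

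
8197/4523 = 8197/4523 = 1.81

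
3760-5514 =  - 1754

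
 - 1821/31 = -59 + 8/31= -58.74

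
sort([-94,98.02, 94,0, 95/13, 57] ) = [  -  94,0,  95/13 , 57,94 , 98.02] 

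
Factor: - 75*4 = - 300= -  2^2 * 3^1*5^2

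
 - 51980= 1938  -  53918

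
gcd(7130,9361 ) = 23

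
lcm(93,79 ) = 7347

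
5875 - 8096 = -2221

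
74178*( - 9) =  - 667602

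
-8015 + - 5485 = - 13500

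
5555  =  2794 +2761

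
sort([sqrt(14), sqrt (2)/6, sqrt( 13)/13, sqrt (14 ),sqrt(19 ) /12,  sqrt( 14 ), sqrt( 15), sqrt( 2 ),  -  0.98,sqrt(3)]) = [-0.98 , sqrt(2 )/6,  sqrt(13)/13, sqrt (19)/12,sqrt( 2),sqrt(3 ), sqrt(14), sqrt( 14), sqrt( 14), sqrt( 15)]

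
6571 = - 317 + 6888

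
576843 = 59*9777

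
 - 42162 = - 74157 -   -  31995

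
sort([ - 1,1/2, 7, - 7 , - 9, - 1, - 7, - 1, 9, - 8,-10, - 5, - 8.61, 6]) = [ - 10, -9 , - 8.61,- 8, - 7, - 7, -5 , - 1, - 1, - 1, 1/2, 6,7 , 9 ] 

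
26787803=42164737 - 15376934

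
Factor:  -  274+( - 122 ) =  - 396 = -  2^2 * 3^2*11^1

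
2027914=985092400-983064486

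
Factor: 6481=6481^1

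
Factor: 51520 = 2^6*5^1*7^1*23^1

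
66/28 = 33/14 = 2.36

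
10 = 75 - 65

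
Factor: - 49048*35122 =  - 1722663856 = - 2^4*17^1*1033^1 * 6131^1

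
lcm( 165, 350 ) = 11550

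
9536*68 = 648448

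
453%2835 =453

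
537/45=11  +  14/15 = 11.93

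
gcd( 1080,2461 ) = 1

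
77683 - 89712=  - 12029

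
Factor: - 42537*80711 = -3433203807 = - 3^1*11^1*43^1*1289^1*1877^1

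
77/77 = 1 = 1.00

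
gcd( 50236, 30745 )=1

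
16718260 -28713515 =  - 11995255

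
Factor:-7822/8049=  - 2^1*3^( - 1) * 2683^(-1 ) *3911^1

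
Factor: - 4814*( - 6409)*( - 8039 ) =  - 2^1*13^1 * 17^1*29^2*83^1*8039^1 = - 248026672114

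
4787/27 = 4787/27= 177.30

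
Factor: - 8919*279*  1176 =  - 2926359576= -  2^3 *3^5*7^2*31^1 * 991^1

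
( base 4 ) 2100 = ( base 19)7b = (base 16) 90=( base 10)144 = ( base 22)6C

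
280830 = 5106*55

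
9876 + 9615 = 19491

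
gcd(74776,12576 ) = 8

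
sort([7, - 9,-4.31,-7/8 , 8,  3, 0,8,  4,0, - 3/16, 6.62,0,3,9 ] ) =[-9, -4.31, - 7/8, - 3/16, 0,0,0,3, 3, 4, 6.62,  7,8,8, 9] 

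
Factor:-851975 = -5^2*53^1 * 643^1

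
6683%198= 149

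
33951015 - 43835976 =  - 9884961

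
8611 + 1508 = 10119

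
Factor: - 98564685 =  - 3^1*5^1*19^1*71^1*4871^1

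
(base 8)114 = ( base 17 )48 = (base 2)1001100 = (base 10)76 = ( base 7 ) 136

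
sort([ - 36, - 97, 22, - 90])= [ - 97, - 90, - 36, 22 ] 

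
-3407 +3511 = 104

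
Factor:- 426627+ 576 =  - 426051 = -3^2 * 47339^1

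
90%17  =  5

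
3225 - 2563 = 662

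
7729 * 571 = 4413259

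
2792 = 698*4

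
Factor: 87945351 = 3^1*13^1*2255009^1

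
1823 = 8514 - 6691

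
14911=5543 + 9368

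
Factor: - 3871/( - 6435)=3^( - 2 )*5^(-1)*7^2*11^ ( - 1)*13^( - 1)*79^1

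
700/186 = 3 + 71/93 = 3.76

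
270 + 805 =1075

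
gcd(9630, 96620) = 10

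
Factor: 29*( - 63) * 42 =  - 2^1*3^3*7^2*29^1   =  -76734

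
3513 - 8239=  - 4726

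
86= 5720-5634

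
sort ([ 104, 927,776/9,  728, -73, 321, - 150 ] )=[-150,  -  73, 776/9, 104, 321,  728, 927]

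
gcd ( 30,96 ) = 6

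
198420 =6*33070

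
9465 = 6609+2856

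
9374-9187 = 187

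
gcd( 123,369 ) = 123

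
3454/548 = 1727/274 =6.30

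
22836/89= 256 + 52/89 = 256.58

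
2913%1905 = 1008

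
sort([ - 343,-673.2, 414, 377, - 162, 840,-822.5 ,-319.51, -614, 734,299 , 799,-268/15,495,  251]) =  [-822.5,  -  673.2,  -  614,-343,-319.51,-162, -268/15,251,299,377,414,495, 734, 799 , 840 ] 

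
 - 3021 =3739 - 6760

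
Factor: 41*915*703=3^1*5^1*19^1*37^1*41^1 *61^1  =  26373045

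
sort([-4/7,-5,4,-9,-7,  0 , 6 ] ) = [ - 9, - 7, - 5,-4/7, 0, 4,6]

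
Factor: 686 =2^1*7^3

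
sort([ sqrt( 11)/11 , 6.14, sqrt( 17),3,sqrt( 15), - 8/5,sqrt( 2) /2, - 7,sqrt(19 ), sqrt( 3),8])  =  [-7,  -  8/5, sqrt(11)/11,sqrt(2) /2, sqrt( 3 )  ,  3, sqrt(15),sqrt( 17),sqrt( 19),6.14  ,  8]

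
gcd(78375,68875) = 2375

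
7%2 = 1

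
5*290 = 1450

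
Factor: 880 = 2^4*5^1*11^1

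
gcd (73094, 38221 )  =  1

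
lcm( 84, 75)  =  2100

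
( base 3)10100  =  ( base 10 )90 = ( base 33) 2o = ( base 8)132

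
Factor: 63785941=31^1 * 2057611^1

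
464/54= 232/27=8.59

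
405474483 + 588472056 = 993946539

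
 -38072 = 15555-53627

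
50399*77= 3880723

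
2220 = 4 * 555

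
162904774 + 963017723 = 1125922497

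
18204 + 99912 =118116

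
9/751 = 9/751= 0.01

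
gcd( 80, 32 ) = 16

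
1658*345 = 572010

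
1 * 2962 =2962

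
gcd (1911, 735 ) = 147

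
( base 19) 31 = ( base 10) 58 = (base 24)2A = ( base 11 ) 53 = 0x3A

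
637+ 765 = 1402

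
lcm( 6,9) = 18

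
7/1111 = 7/1111 = 0.01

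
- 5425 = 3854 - 9279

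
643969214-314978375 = 328990839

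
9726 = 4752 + 4974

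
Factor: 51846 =2^1  *3^1*8641^1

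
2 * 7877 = 15754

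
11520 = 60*192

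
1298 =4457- 3159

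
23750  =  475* 50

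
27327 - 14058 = 13269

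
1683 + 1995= 3678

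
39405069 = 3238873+36166196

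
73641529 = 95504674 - 21863145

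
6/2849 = 6/2849=0.00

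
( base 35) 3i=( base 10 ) 123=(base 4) 1323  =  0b1111011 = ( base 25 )4n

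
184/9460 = 46/2365 =0.02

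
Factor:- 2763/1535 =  - 9/5  =  - 3^2*5^( - 1)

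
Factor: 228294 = 2^1*3^2*11^1 * 1153^1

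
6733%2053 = 574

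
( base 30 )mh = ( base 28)o5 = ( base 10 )677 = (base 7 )1655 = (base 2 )1010100101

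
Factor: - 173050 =- 2^1*5^2*3461^1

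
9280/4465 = 2 + 70/893 = 2.08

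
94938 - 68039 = 26899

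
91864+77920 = 169784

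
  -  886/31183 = - 1 + 30297/31183 = - 0.03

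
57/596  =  57/596 = 0.10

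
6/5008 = 3/2504 = 0.00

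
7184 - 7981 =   -  797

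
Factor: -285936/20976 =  - 259/19 = - 7^1 * 19^(-1)*37^1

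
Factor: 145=5^1*29^1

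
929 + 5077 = 6006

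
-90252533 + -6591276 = -96843809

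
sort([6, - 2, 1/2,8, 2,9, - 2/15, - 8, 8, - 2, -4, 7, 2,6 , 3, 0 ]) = [ - 8, -4, - 2 , - 2, - 2/15, 0 , 1/2,  2,2 , 3, 6, 6, 7,8 , 8,9 ] 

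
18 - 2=16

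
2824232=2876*982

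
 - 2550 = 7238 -9788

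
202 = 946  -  744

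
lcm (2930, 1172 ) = 5860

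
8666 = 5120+3546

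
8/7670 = 4/3835=0.00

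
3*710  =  2130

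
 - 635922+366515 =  - 269407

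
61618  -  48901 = 12717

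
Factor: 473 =11^1*43^1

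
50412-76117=- 25705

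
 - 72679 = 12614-85293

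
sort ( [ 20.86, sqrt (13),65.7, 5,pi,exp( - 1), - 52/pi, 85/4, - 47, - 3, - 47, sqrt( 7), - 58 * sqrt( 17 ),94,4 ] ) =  [  -  58  *  sqrt ( 17),-47, - 47,- 52/pi, -3, exp( - 1 ),  sqrt( 7 ), pi,sqrt( 13 ),4, 5 , 20.86,85/4,65.7, 94] 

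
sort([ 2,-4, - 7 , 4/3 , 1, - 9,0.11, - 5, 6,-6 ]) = [-9,-7,-6,-5,-4, 0.11, 1, 4/3, 2, 6]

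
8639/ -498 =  - 8639/498 = - 17.35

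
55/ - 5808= -1 + 523/528 =-0.01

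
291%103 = 85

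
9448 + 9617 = 19065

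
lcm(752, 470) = 3760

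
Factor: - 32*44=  - 1408 = - 2^7*11^1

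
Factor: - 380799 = -3^2*29^1 *1459^1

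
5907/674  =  8+515/674 = 8.76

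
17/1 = 17= 17.00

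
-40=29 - 69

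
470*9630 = 4526100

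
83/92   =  83/92=0.90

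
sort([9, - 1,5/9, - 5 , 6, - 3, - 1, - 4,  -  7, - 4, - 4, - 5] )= [  -  7, - 5, -5, - 4,  -  4, - 4, - 3, - 1, - 1 , 5/9,6,9 ] 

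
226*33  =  7458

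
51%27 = 24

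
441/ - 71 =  -441/71=- 6.21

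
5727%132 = 51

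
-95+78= -17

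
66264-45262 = 21002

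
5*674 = 3370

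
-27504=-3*9168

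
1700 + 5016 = 6716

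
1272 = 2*636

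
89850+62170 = 152020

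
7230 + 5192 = 12422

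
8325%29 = 2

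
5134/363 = 5134/363=14.14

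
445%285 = 160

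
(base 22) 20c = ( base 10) 980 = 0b1111010100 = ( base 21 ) 24e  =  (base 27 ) 198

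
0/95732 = 0  =  0.00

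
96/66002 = 48/33001 = 0.00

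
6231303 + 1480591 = 7711894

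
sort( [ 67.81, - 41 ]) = [ - 41,67.81] 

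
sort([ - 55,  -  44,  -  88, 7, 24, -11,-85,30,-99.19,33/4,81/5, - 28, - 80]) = [ - 99.19, - 88, - 85 ,-80,  -  55, - 44, - 28, -11,7,33/4,81/5, 24,30] 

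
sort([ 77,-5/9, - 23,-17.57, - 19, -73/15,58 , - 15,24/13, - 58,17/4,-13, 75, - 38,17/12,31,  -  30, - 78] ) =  [ - 78,-58,-38,- 30, - 23,-19, - 17.57, - 15,-13, - 73/15, - 5/9, 17/12,24/13,17/4, 31, 58, 75,77]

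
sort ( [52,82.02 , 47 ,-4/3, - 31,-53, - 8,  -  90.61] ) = [ - 90.61, -53, - 31, - 8 , -4/3,47,52 , 82.02] 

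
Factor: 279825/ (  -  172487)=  - 975/601= -3^1*5^2*13^1 * 601^ (-1 ) 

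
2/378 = 1/189= 0.01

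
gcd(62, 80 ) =2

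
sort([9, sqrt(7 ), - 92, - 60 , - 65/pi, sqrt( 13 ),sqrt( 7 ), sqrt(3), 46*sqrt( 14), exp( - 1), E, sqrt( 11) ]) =[ - 92, - 60,-65/pi, exp ( - 1), sqrt ( 3), sqrt( 7), sqrt( 7), E,sqrt( 11),sqrt( 13), 9,46*sqrt(14)]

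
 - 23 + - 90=-113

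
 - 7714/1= -7714  =  - 7714.00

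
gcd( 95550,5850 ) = 1950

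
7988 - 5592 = 2396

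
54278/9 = 54278/9 = 6030.89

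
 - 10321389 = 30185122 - 40506511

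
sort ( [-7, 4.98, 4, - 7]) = [- 7, - 7, 4 , 4.98]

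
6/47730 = 1/7955  =  0.00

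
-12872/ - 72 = 1609/9 = 178.78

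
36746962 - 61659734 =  - 24912772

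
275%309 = 275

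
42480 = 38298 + 4182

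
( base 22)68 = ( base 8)214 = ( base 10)140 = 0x8C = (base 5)1030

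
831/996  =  277/332 =0.83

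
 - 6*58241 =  - 349446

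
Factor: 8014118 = 2^1*7^1*572437^1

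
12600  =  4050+8550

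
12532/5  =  2506 + 2/5  =  2506.40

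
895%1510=895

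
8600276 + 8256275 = 16856551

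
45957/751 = 45957/751 = 61.19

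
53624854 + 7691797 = 61316651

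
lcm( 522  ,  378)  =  10962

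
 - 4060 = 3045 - 7105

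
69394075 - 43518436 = 25875639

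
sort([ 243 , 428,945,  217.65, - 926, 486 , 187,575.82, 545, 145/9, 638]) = [ - 926,145/9, 187,217.65,  243,  428,486,545,575.82,638, 945 ]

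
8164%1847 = 776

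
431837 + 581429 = 1013266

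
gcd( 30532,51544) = 68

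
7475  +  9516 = 16991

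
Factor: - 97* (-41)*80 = 2^4*5^1 * 41^1*97^1 = 318160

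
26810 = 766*35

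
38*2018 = 76684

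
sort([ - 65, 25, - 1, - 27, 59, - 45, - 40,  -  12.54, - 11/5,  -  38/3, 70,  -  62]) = [  -  65,  -  62, - 45,- 40, - 27, - 38/3,  -  12.54  ,-11/5, - 1, 25,59 , 70 ]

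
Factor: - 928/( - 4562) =464/2281 = 2^4 * 29^1* 2281^( - 1)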